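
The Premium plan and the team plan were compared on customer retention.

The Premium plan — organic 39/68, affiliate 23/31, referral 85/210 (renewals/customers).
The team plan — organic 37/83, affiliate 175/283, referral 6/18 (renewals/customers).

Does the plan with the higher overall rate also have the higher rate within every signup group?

Organic: the Premium plan 39/68 = 57.4%, the team plan 37/83 = 44.6% → the Premium plan
Affiliate: the Premium plan 23/31 = 74.2%, the team plan 175/283 = 61.8% → the Premium plan
Referral: the Premium plan 85/210 = 40.5%, the team plan 6/18 = 33.3% → the Premium plan
Overall: the Premium plan 147/309 = 47.6%, the team plan 218/384 = 56.8% → the team plan
The Premium plan wins each signup group but the team plan wins overall — the comparison reverses. The Premium plan's customers skew toward referral, which has a lower base rate.

No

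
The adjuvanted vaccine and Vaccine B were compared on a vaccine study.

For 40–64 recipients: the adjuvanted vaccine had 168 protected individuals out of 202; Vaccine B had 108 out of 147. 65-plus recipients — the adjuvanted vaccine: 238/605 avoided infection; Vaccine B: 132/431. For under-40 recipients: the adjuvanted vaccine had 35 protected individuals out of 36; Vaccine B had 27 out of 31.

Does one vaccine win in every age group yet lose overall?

No

40–64: the adjuvanted vaccine 168/202 = 83.2%, Vaccine B 108/147 = 73.5% → the adjuvanted vaccine
65-plus: the adjuvanted vaccine 238/605 = 39.3%, Vaccine B 132/431 = 30.6% → the adjuvanted vaccine
Under-40: the adjuvanted vaccine 35/36 = 97.2%, Vaccine B 27/31 = 87.1% → the adjuvanted vaccine
Overall: the adjuvanted vaccine 441/843 = 52.3%, Vaccine B 267/609 = 43.8% → the adjuvanted vaccine
The adjuvanted vaccine wins overall and in every age group — no reversal.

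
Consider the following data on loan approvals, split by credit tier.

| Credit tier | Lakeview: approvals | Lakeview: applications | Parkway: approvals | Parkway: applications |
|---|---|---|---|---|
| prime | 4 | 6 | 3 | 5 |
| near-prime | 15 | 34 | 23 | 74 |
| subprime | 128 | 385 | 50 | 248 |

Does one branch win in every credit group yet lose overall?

Prime: Lakeview 4/6 = 66.7%, Parkway 3/5 = 60.0% → Lakeview
Near-prime: Lakeview 15/34 = 44.1%, Parkway 23/74 = 31.1% → Lakeview
Subprime: Lakeview 128/385 = 33.2%, Parkway 50/248 = 20.2% → Lakeview
Overall: Lakeview 147/425 = 34.6%, Parkway 76/327 = 23.2% → Lakeview
Lakeview wins overall and in every credit group — no reversal.

No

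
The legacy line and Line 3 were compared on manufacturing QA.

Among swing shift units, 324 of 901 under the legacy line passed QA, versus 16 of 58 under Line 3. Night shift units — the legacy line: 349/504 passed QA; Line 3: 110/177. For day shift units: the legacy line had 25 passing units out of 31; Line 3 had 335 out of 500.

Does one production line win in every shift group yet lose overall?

Yes

Swing shift: the legacy line 324/901 = 36.0%, Line 3 16/58 = 27.6% → the legacy line
Night shift: the legacy line 349/504 = 69.2%, Line 3 110/177 = 62.1% → the legacy line
Day shift: the legacy line 25/31 = 80.6%, Line 3 335/500 = 67.0% → the legacy line
Overall: the legacy line 698/1436 = 48.6%, Line 3 461/735 = 62.7% → Line 3
The legacy line wins each shift group but Line 3 wins overall — the comparison reverses. The legacy line's units skew toward swing shift, which has a lower base rate.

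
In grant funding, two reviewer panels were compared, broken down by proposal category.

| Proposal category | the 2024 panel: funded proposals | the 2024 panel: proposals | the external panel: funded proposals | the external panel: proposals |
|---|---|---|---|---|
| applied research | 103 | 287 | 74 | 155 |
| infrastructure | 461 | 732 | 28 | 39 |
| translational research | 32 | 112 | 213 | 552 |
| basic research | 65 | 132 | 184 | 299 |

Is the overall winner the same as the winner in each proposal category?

No

Applied research: the 2024 panel 103/287 = 35.9%, the external panel 74/155 = 47.7% → the external panel
Infrastructure: the 2024 panel 461/732 = 63.0%, the external panel 28/39 = 71.8% → the external panel
Translational research: the 2024 panel 32/112 = 28.6%, the external panel 213/552 = 38.6% → the external panel
Basic research: the 2024 panel 65/132 = 49.2%, the external panel 184/299 = 61.5% → the external panel
Overall: the 2024 panel 661/1263 = 52.3%, the external panel 499/1045 = 47.8% → the 2024 panel
The external panel wins each proposal group but the 2024 panel wins overall — the comparison reverses. The external panel's proposals skew toward translational research, which has a lower base rate.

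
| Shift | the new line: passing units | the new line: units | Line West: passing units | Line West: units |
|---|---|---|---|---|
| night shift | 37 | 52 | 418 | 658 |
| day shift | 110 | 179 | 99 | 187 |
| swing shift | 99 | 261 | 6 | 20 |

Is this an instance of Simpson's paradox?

Night shift: the new line 37/52 = 71.2%, Line West 418/658 = 63.5% → the new line
Day shift: the new line 110/179 = 61.5%, Line West 99/187 = 52.9% → the new line
Swing shift: the new line 99/261 = 37.9%, Line West 6/20 = 30.0% → the new line
Overall: the new line 246/492 = 50.0%, Line West 523/865 = 60.5% → Line West
The new line wins each shift group but Line West wins overall — the comparison reverses. The new line's units skew toward swing shift, which has a lower base rate.

Yes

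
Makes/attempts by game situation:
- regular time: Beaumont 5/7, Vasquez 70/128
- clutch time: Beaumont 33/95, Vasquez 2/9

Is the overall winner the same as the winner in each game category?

No

Regular time: Beaumont 5/7 = 71.4%, Vasquez 70/128 = 54.7% → Beaumont
Clutch time: Beaumont 33/95 = 34.7%, Vasquez 2/9 = 22.2% → Beaumont
Overall: Beaumont 38/102 = 37.3%, Vasquez 72/137 = 52.6% → Vasquez
Beaumont wins each game group but Vasquez wins overall — the comparison reverses. Beaumont's attempts skew toward clutch time, which has a lower base rate.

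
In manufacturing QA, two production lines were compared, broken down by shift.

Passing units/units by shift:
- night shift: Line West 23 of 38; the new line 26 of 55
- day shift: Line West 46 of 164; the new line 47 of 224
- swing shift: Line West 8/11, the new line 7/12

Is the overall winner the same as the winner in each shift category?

Yes

Night shift: Line West 23/38 = 60.5%, the new line 26/55 = 47.3% → Line West
Day shift: Line West 46/164 = 28.0%, the new line 47/224 = 21.0% → Line West
Swing shift: Line West 8/11 = 72.7%, the new line 7/12 = 58.3% → Line West
Overall: Line West 77/213 = 36.2%, the new line 80/291 = 27.5% → Line West
Line West wins overall and in every shift group — no reversal.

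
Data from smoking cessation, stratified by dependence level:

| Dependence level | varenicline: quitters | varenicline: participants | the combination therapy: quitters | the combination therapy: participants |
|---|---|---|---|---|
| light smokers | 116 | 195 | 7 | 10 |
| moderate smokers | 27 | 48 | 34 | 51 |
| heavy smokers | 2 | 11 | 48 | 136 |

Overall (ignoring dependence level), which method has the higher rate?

varenicline

Light smokers: varenicline 116/195 = 59.5%, the combination therapy 7/10 = 70.0% → the combination therapy
Moderate smokers: varenicline 27/48 = 56.2%, the combination therapy 34/51 = 66.7% → the combination therapy
Heavy smokers: varenicline 2/11 = 18.2%, the combination therapy 48/136 = 35.3% → the combination therapy
Overall: varenicline 145/254 = 57.1%, the combination therapy 89/197 = 45.2% → varenicline
(The combination therapy wins every dependence group but varenicline wins overall — the combination therapy's participants skew toward the low-rate heavy smokers group.)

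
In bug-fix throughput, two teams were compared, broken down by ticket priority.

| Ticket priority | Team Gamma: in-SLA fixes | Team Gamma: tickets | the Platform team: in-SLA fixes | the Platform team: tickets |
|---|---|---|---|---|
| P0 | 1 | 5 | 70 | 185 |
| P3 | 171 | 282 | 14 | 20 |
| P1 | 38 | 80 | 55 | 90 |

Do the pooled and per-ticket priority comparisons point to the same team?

P0: Team Gamma 1/5 = 20.0%, the Platform team 70/185 = 37.8% → the Platform team
P3: Team Gamma 171/282 = 60.6%, the Platform team 14/20 = 70.0% → the Platform team
P1: Team Gamma 38/80 = 47.5%, the Platform team 55/90 = 61.1% → the Platform team
Overall: Team Gamma 210/367 = 57.2%, the Platform team 139/295 = 47.1% → Team Gamma
The Platform team wins each ticket group but Team Gamma wins overall — the comparison reverses. The Platform team's tickets skew toward P0, which has a lower base rate.

No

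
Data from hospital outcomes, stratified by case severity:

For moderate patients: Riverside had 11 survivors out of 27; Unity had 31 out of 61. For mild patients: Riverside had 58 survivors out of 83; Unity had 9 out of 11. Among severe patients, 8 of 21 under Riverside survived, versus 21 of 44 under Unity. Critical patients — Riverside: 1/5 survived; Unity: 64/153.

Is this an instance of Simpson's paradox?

Moderate: Riverside 11/27 = 40.7%, Unity 31/61 = 50.8% → Unity
Mild: Riverside 58/83 = 69.9%, Unity 9/11 = 81.8% → Unity
Severe: Riverside 8/21 = 38.1%, Unity 21/44 = 47.7% → Unity
Critical: Riverside 1/5 = 20.0%, Unity 64/153 = 41.8% → Unity
Overall: Riverside 78/136 = 57.4%, Unity 125/269 = 46.5% → Riverside
Unity wins each case group but Riverside wins overall — the comparison reverses. Unity's patients skew toward critical, which has a lower base rate.

Yes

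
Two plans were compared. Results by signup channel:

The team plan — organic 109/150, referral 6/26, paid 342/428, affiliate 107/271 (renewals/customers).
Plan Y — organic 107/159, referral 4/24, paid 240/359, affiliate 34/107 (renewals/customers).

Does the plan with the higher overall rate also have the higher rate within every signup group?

Yes

Organic: the team plan 109/150 = 72.7%, Plan Y 107/159 = 67.3% → the team plan
Referral: the team plan 6/26 = 23.1%, Plan Y 4/24 = 16.7% → the team plan
Paid: the team plan 342/428 = 79.9%, Plan Y 240/359 = 66.9% → the team plan
Affiliate: the team plan 107/271 = 39.5%, Plan Y 34/107 = 31.8% → the team plan
Overall: the team plan 564/875 = 64.5%, Plan Y 385/649 = 59.3% → the team plan
The team plan wins overall and in every signup group — no reversal.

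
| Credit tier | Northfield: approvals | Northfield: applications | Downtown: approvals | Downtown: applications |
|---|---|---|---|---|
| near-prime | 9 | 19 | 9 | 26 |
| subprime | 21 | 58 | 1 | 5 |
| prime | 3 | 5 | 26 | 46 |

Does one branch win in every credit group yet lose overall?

Yes

Near-prime: Northfield 9/19 = 47.4%, Downtown 9/26 = 34.6% → Northfield
Subprime: Northfield 21/58 = 36.2%, Downtown 1/5 = 20.0% → Northfield
Prime: Northfield 3/5 = 60.0%, Downtown 26/46 = 56.5% → Northfield
Overall: Northfield 33/82 = 40.2%, Downtown 36/77 = 46.8% → Downtown
Northfield wins each credit group but Downtown wins overall — the comparison reverses. Northfield's applications skew toward subprime, which has a lower base rate.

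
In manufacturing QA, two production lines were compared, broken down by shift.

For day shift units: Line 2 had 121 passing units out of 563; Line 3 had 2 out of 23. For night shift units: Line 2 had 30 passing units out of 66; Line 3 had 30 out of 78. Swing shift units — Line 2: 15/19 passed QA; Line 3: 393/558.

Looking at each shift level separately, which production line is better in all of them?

Line 2

Day shift: Line 2 121/563 = 21.5%, Line 3 2/23 = 8.7% → Line 2
Night shift: Line 2 30/66 = 45.5%, Line 3 30/78 = 38.5% → Line 2
Swing shift: Line 2 15/19 = 78.9%, Line 3 393/558 = 70.4% → Line 2
Line 2 has the higher rate in all 3 groups.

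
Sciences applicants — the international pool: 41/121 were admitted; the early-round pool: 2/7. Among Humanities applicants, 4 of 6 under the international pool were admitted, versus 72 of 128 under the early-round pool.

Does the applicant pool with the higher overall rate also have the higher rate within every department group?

Sciences: the international pool 41/121 = 33.9%, the early-round pool 2/7 = 28.6% → the international pool
Humanities: the international pool 4/6 = 66.7%, the early-round pool 72/128 = 56.2% → the international pool
Overall: the international pool 45/127 = 35.4%, the early-round pool 74/135 = 54.8% → the early-round pool
The international pool wins each department group but the early-round pool wins overall — the comparison reverses. The international pool's applicants skew toward Sciences, which has a lower base rate.

No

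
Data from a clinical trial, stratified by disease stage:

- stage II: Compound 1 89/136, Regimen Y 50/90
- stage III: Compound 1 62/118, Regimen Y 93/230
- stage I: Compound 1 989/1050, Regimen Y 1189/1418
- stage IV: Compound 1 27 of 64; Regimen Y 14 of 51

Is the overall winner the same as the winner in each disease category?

Stage II: Compound 1 89/136 = 65.4%, Regimen Y 50/90 = 55.6% → Compound 1
Stage III: Compound 1 62/118 = 52.5%, Regimen Y 93/230 = 40.4% → Compound 1
Stage I: Compound 1 989/1050 = 94.2%, Regimen Y 1189/1418 = 83.9% → Compound 1
Stage IV: Compound 1 27/64 = 42.2%, Regimen Y 14/51 = 27.5% → Compound 1
Overall: Compound 1 1167/1368 = 85.3%, Regimen Y 1346/1789 = 75.2% → Compound 1
Compound 1 wins overall and in every disease group — no reversal.

Yes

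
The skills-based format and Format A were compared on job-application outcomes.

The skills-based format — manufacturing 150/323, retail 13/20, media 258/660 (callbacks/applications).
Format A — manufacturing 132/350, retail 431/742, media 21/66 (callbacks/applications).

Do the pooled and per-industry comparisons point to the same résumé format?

Manufacturing: the skills-based format 150/323 = 46.4%, Format A 132/350 = 37.7% → the skills-based format
Retail: the skills-based format 13/20 = 65.0%, Format A 431/742 = 58.1% → the skills-based format
Media: the skills-based format 258/660 = 39.1%, Format A 21/66 = 31.8% → the skills-based format
Overall: the skills-based format 421/1003 = 42.0%, Format A 584/1158 = 50.4% → Format A
The skills-based format wins each industry group but Format A wins overall — the comparison reverses. The skills-based format's applications skew toward media, which has a lower base rate.

No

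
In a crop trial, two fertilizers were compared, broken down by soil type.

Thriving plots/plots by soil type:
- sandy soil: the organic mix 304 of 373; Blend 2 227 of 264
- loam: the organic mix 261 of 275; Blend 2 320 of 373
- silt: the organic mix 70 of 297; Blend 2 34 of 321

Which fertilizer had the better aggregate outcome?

Sandy soil: the organic mix 304/373 = 81.5%, Blend 2 227/264 = 86.0% → Blend 2
Loam: the organic mix 261/275 = 94.9%, Blend 2 320/373 = 85.8% → the organic mix
Silt: the organic mix 70/297 = 23.6%, Blend 2 34/321 = 10.6% → the organic mix
Overall: the organic mix 635/945 = 67.2%, Blend 2 581/958 = 60.6% → the organic mix
(Neither sweeps every soil group, but the organic mix has the higher pooled rate.)

the organic mix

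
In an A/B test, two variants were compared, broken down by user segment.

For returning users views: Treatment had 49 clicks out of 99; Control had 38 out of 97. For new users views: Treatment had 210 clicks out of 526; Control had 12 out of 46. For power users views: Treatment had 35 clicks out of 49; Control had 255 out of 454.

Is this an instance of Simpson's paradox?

Returning users: Treatment 49/99 = 49.5%, Control 38/97 = 39.2% → Treatment
New users: Treatment 210/526 = 39.9%, Control 12/46 = 26.1% → Treatment
Power users: Treatment 35/49 = 71.4%, Control 255/454 = 56.2% → Treatment
Overall: Treatment 294/674 = 43.6%, Control 305/597 = 51.1% → Control
Treatment wins each user group but Control wins overall — the comparison reverses. Treatment's views skew toward new users, which has a lower base rate.

Yes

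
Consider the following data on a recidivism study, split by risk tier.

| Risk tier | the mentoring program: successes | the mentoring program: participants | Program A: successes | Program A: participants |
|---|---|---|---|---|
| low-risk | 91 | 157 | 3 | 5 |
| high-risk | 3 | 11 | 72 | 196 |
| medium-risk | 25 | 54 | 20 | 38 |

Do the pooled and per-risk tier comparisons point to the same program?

No

Low-risk: the mentoring program 91/157 = 58.0%, Program A 3/5 = 60.0% → Program A
High-risk: the mentoring program 3/11 = 27.3%, Program A 72/196 = 36.7% → Program A
Medium-risk: the mentoring program 25/54 = 46.3%, Program A 20/38 = 52.6% → Program A
Overall: the mentoring program 119/222 = 53.6%, Program A 95/239 = 39.7% → the mentoring program
Program A wins each risk group but the mentoring program wins overall — the comparison reverses. Program A's participants skew toward high-risk, which has a lower base rate.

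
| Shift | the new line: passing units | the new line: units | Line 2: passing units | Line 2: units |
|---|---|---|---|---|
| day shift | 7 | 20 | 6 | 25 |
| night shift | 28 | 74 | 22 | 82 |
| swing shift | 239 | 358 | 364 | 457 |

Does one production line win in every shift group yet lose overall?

Day shift: the new line 7/20 = 35.0%, Line 2 6/25 = 24.0% → the new line
Night shift: the new line 28/74 = 37.8%, Line 2 22/82 = 26.8% → the new line
Swing shift: the new line 239/358 = 66.8%, Line 2 364/457 = 79.6% → Line 2
Overall: the new line 274/452 = 60.6%, Line 2 392/564 = 69.5% → Line 2
Neither sweeps: the new line wins 2 of 3 groups, Line 2 wins 1. Line 2 wins overall but not every group — no Simpson reversal.

No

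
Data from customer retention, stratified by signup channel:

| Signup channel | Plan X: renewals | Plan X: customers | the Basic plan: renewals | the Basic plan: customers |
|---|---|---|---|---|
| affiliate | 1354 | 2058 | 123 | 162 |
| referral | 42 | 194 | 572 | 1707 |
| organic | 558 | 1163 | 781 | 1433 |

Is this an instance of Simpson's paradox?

Yes

Affiliate: Plan X 1354/2058 = 65.8%, the Basic plan 123/162 = 75.9% → the Basic plan
Referral: Plan X 42/194 = 21.6%, the Basic plan 572/1707 = 33.5% → the Basic plan
Organic: Plan X 558/1163 = 48.0%, the Basic plan 781/1433 = 54.5% → the Basic plan
Overall: Plan X 1954/3415 = 57.2%, the Basic plan 1476/3302 = 44.7% → Plan X
The Basic plan wins each signup group but Plan X wins overall — the comparison reverses. The Basic plan's customers skew toward referral, which has a lower base rate.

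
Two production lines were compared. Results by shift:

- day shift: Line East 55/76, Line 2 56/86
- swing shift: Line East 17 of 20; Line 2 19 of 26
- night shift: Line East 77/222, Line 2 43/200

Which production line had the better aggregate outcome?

Day shift: Line East 55/76 = 72.4%, Line 2 56/86 = 65.1% → Line East
Swing shift: Line East 17/20 = 85.0%, Line 2 19/26 = 73.1% → Line East
Night shift: Line East 77/222 = 34.7%, Line 2 43/200 = 21.5% → Line East
Overall: Line East 149/318 = 46.9%, Line 2 118/312 = 37.8% → Line East

Line East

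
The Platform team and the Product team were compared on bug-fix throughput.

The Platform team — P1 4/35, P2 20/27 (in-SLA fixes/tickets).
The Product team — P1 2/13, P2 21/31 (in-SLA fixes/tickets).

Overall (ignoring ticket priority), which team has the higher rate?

the Product team

P1: the Platform team 4/35 = 11.4%, the Product team 2/13 = 15.4% → the Product team
P2: the Platform team 20/27 = 74.1%, the Product team 21/31 = 67.7% → the Platform team
Overall: the Platform team 24/62 = 38.7%, the Product team 23/44 = 52.3% → the Product team
(Neither sweeps every ticket group, but the Product team has the higher pooled rate.)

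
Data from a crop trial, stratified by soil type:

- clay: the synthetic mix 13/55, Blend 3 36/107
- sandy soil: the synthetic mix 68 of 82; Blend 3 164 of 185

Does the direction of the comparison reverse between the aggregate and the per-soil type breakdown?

No

Clay: the synthetic mix 13/55 = 23.6%, Blend 3 36/107 = 33.6% → Blend 3
Sandy soil: the synthetic mix 68/82 = 82.9%, Blend 3 164/185 = 88.6% → Blend 3
Overall: the synthetic mix 81/137 = 59.1%, Blend 3 200/292 = 68.5% → Blend 3
Blend 3 wins overall and in every soil group — no reversal.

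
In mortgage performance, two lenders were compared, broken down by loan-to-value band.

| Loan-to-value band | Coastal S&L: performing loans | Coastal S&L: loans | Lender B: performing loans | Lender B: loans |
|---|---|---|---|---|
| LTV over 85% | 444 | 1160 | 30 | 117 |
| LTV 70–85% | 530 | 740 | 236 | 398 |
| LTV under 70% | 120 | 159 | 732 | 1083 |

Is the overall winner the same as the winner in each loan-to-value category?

No

LTV over 85%: Coastal S&L 444/1160 = 38.3%, Lender B 30/117 = 25.6% → Coastal S&L
LTV 70–85%: Coastal S&L 530/740 = 71.6%, Lender B 236/398 = 59.3% → Coastal S&L
LTV under 70%: Coastal S&L 120/159 = 75.5%, Lender B 732/1083 = 67.6% → Coastal S&L
Overall: Coastal S&L 1094/2059 = 53.1%, Lender B 998/1598 = 62.5% → Lender B
Coastal S&L wins each loan-to-value group but Lender B wins overall — the comparison reverses. Coastal S&L's loans skew toward LTV over 85%, which has a lower base rate.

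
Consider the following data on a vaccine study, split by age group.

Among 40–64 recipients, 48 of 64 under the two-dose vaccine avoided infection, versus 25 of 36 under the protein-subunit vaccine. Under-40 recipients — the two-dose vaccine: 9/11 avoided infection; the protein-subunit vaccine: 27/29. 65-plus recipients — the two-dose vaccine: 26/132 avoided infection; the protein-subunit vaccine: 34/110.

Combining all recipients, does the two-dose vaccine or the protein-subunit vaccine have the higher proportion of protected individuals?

40–64: the two-dose vaccine 48/64 = 75.0%, the protein-subunit vaccine 25/36 = 69.4% → the two-dose vaccine
Under-40: the two-dose vaccine 9/11 = 81.8%, the protein-subunit vaccine 27/29 = 93.1% → the protein-subunit vaccine
65-plus: the two-dose vaccine 26/132 = 19.7%, the protein-subunit vaccine 34/110 = 30.9% → the protein-subunit vaccine
Overall: the two-dose vaccine 83/207 = 40.1%, the protein-subunit vaccine 86/175 = 49.1% → the protein-subunit vaccine
(Neither sweeps every age group, but the protein-subunit vaccine has the higher pooled rate.)

the protein-subunit vaccine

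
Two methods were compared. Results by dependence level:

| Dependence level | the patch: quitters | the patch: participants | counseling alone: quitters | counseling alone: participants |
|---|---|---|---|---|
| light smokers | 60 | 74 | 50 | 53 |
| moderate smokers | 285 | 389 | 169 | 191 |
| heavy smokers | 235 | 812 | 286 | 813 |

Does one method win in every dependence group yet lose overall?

No

Light smokers: the patch 60/74 = 81.1%, counseling alone 50/53 = 94.3% → counseling alone
Moderate smokers: the patch 285/389 = 73.3%, counseling alone 169/191 = 88.5% → counseling alone
Heavy smokers: the patch 235/812 = 28.9%, counseling alone 286/813 = 35.2% → counseling alone
Overall: the patch 580/1275 = 45.5%, counseling alone 505/1057 = 47.8% → counseling alone
Counseling alone wins overall and in every dependence group — no reversal.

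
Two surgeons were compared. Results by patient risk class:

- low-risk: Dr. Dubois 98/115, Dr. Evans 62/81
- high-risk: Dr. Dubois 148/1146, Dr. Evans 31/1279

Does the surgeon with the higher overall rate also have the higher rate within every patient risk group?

Low-risk: Dr. Dubois 98/115 = 85.2%, Dr. Evans 62/81 = 76.5% → Dr. Dubois
High-risk: Dr. Dubois 148/1146 = 12.9%, Dr. Evans 31/1279 = 2.4% → Dr. Dubois
Overall: Dr. Dubois 246/1261 = 19.5%, Dr. Evans 93/1360 = 6.8% → Dr. Dubois
Dr. Dubois wins overall and in every patient risk group — no reversal.

Yes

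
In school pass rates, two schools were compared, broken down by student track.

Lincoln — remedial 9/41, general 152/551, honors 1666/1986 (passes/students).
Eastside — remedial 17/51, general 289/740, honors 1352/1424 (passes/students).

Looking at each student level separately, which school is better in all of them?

Eastside

Remedial: Lincoln 9/41 = 22.0%, Eastside 17/51 = 33.3% → Eastside
General: Lincoln 152/551 = 27.6%, Eastside 289/740 = 39.1% → Eastside
Honors: Lincoln 1666/1986 = 83.9%, Eastside 1352/1424 = 94.9% → Eastside
Eastside has the higher rate in all 3 groups.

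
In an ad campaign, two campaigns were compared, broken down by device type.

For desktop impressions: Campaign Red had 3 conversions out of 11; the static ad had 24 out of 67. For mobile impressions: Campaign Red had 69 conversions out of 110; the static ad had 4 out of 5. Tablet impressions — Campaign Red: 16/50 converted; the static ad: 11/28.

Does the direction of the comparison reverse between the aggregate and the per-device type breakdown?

Desktop: Campaign Red 3/11 = 27.3%, the static ad 24/67 = 35.8% → the static ad
Mobile: Campaign Red 69/110 = 62.7%, the static ad 4/5 = 80.0% → the static ad
Tablet: Campaign Red 16/50 = 32.0%, the static ad 11/28 = 39.3% → the static ad
Overall: Campaign Red 88/171 = 51.5%, the static ad 39/100 = 39.0% → Campaign Red
The static ad wins each device group but Campaign Red wins overall — the comparison reverses. The static ad's impressions skew toward desktop, which has a lower base rate.

Yes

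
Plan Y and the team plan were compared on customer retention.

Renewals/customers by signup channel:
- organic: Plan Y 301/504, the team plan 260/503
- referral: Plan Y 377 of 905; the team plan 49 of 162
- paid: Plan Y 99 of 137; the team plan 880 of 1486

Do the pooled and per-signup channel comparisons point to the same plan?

No

Organic: Plan Y 301/504 = 59.7%, the team plan 260/503 = 51.7% → Plan Y
Referral: Plan Y 377/905 = 41.7%, the team plan 49/162 = 30.2% → Plan Y
Paid: Plan Y 99/137 = 72.3%, the team plan 880/1486 = 59.2% → Plan Y
Overall: Plan Y 777/1546 = 50.3%, the team plan 1189/2151 = 55.3% → the team plan
Plan Y wins each signup group but the team plan wins overall — the comparison reverses. Plan Y's customers skew toward referral, which has a lower base rate.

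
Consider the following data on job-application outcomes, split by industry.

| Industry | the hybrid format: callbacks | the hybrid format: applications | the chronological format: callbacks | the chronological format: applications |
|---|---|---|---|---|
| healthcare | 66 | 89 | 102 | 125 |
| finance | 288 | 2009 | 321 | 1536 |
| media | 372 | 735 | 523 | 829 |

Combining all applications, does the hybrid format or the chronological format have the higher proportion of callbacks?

the chronological format

Healthcare: the hybrid format 66/89 = 74.2%, the chronological format 102/125 = 81.6% → the chronological format
Finance: the hybrid format 288/2009 = 14.3%, the chronological format 321/1536 = 20.9% → the chronological format
Media: the hybrid format 372/735 = 50.6%, the chronological format 523/829 = 63.1% → the chronological format
Overall: the hybrid format 726/2833 = 25.6%, the chronological format 946/2490 = 38.0% → the chronological format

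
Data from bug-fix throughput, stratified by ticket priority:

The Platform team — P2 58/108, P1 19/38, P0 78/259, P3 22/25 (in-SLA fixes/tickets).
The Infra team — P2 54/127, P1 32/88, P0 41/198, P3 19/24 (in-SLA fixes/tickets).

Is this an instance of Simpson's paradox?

P2: the Platform team 58/108 = 53.7%, the Infra team 54/127 = 42.5% → the Platform team
P1: the Platform team 19/38 = 50.0%, the Infra team 32/88 = 36.4% → the Platform team
P0: the Platform team 78/259 = 30.1%, the Infra team 41/198 = 20.7% → the Platform team
P3: the Platform team 22/25 = 88.0%, the Infra team 19/24 = 79.2% → the Platform team
Overall: the Platform team 177/430 = 41.2%, the Infra team 146/437 = 33.4% → the Platform team
The Platform team wins overall and in every ticket group — no reversal.

No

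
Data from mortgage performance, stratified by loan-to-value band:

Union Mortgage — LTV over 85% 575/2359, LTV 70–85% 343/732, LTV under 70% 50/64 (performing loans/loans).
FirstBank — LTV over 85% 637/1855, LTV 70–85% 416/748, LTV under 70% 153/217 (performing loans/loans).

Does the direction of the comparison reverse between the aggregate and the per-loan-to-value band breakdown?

No

LTV over 85%: Union Mortgage 575/2359 = 24.4%, FirstBank 637/1855 = 34.3% → FirstBank
LTV 70–85%: Union Mortgage 343/732 = 46.9%, FirstBank 416/748 = 55.6% → FirstBank
LTV under 70%: Union Mortgage 50/64 = 78.1%, FirstBank 153/217 = 70.5% → Union Mortgage
Overall: Union Mortgage 968/3155 = 30.7%, FirstBank 1206/2820 = 42.8% → FirstBank
Neither sweeps: Union Mortgage wins 1 of 3 groups, FirstBank wins 2. FirstBank wins overall but not every group — no Simpson reversal.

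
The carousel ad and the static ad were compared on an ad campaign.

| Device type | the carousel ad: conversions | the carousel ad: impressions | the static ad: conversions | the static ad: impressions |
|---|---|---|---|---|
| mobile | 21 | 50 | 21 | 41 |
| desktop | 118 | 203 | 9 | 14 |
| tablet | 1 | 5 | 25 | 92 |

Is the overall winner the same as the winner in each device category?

Mobile: the carousel ad 21/50 = 42.0%, the static ad 21/41 = 51.2% → the static ad
Desktop: the carousel ad 118/203 = 58.1%, the static ad 9/14 = 64.3% → the static ad
Tablet: the carousel ad 1/5 = 20.0%, the static ad 25/92 = 27.2% → the static ad
Overall: the carousel ad 140/258 = 54.3%, the static ad 55/147 = 37.4% → the carousel ad
The static ad wins each device group but the carousel ad wins overall — the comparison reverses. The static ad's impressions skew toward tablet, which has a lower base rate.

No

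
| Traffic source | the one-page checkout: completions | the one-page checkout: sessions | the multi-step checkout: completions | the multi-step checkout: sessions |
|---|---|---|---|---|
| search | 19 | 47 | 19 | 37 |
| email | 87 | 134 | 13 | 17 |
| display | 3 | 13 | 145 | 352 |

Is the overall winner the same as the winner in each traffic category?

No

Search: the one-page checkout 19/47 = 40.4%, the multi-step checkout 19/37 = 51.4% → the multi-step checkout
Email: the one-page checkout 87/134 = 64.9%, the multi-step checkout 13/17 = 76.5% → the multi-step checkout
Display: the one-page checkout 3/13 = 23.1%, the multi-step checkout 145/352 = 41.2% → the multi-step checkout
Overall: the one-page checkout 109/194 = 56.2%, the multi-step checkout 177/406 = 43.6% → the one-page checkout
The multi-step checkout wins each traffic group but the one-page checkout wins overall — the comparison reverses. The multi-step checkout's sessions skew toward display, which has a lower base rate.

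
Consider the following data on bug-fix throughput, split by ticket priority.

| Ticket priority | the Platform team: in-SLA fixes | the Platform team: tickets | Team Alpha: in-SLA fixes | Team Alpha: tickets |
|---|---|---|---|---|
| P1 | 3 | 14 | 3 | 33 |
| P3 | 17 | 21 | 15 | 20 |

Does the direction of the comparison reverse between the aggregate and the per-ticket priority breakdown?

P1: the Platform team 3/14 = 21.4%, Team Alpha 3/33 = 9.1% → the Platform team
P3: the Platform team 17/21 = 81.0%, Team Alpha 15/20 = 75.0% → the Platform team
Overall: the Platform team 20/35 = 57.1%, Team Alpha 18/53 = 34.0% → the Platform team
The Platform team wins overall and in every ticket group — no reversal.

No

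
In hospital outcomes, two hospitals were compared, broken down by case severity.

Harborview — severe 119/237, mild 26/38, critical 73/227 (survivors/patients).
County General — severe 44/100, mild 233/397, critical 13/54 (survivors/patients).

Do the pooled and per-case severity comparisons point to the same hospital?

No

Severe: Harborview 119/237 = 50.2%, County General 44/100 = 44.0% → Harborview
Mild: Harborview 26/38 = 68.4%, County General 233/397 = 58.7% → Harborview
Critical: Harborview 73/227 = 32.2%, County General 13/54 = 24.1% → Harborview
Overall: Harborview 218/502 = 43.4%, County General 290/551 = 52.6% → County General
Harborview wins each case group but County General wins overall — the comparison reverses. Harborview's patients skew toward critical, which has a lower base rate.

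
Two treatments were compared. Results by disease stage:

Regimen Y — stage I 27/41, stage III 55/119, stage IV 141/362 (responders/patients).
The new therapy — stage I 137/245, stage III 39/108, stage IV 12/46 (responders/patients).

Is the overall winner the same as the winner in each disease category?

Stage I: Regimen Y 27/41 = 65.9%, the new therapy 137/245 = 55.9% → Regimen Y
Stage III: Regimen Y 55/119 = 46.2%, the new therapy 39/108 = 36.1% → Regimen Y
Stage IV: Regimen Y 141/362 = 39.0%, the new therapy 12/46 = 26.1% → Regimen Y
Overall: Regimen Y 223/522 = 42.7%, the new therapy 188/399 = 47.1% → the new therapy
Regimen Y wins each disease group but the new therapy wins overall — the comparison reverses. Regimen Y's patients skew toward stage IV, which has a lower base rate.

No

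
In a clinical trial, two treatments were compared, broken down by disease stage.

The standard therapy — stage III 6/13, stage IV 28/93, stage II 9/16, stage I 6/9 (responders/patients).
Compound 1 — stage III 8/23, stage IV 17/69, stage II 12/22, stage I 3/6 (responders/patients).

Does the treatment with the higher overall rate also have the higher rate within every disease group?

Yes

Stage III: the standard therapy 6/13 = 46.2%, Compound 1 8/23 = 34.8% → the standard therapy
Stage IV: the standard therapy 28/93 = 30.1%, Compound 1 17/69 = 24.6% → the standard therapy
Stage II: the standard therapy 9/16 = 56.2%, Compound 1 12/22 = 54.5% → the standard therapy
Stage I: the standard therapy 6/9 = 66.7%, Compound 1 3/6 = 50.0% → the standard therapy
Overall: the standard therapy 49/131 = 37.4%, Compound 1 40/120 = 33.3% → the standard therapy
The standard therapy wins overall and in every disease group — no reversal.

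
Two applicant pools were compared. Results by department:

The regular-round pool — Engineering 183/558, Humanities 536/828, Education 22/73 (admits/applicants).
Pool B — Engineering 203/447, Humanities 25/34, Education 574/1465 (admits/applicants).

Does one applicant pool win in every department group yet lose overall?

Engineering: the regular-round pool 183/558 = 32.8%, Pool B 203/447 = 45.4% → Pool B
Humanities: the regular-round pool 536/828 = 64.7%, Pool B 25/34 = 73.5% → Pool B
Education: the regular-round pool 22/73 = 30.1%, Pool B 574/1465 = 39.2% → Pool B
Overall: the regular-round pool 741/1459 = 50.8%, Pool B 802/1946 = 41.2% → the regular-round pool
Pool B wins each department group but the regular-round pool wins overall — the comparison reverses. Pool B's applicants skew toward Education, which has a lower base rate.

Yes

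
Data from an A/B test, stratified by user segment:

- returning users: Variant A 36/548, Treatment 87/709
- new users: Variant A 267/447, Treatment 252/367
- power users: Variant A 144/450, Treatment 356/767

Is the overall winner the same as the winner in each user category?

Yes

Returning users: Variant A 36/548 = 6.6%, Treatment 87/709 = 12.3% → Treatment
New users: Variant A 267/447 = 59.7%, Treatment 252/367 = 68.7% → Treatment
Power users: Variant A 144/450 = 32.0%, Treatment 356/767 = 46.4% → Treatment
Overall: Variant A 447/1445 = 30.9%, Treatment 695/1843 = 37.7% → Treatment
Treatment wins overall and in every user group — no reversal.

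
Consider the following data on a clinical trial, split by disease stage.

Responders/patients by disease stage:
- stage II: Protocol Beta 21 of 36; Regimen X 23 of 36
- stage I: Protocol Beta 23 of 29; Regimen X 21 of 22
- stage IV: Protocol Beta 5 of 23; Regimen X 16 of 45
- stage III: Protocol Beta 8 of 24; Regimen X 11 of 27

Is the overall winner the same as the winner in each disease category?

Yes

Stage II: Protocol Beta 21/36 = 58.3%, Regimen X 23/36 = 63.9% → Regimen X
Stage I: Protocol Beta 23/29 = 79.3%, Regimen X 21/22 = 95.5% → Regimen X
Stage IV: Protocol Beta 5/23 = 21.7%, Regimen X 16/45 = 35.6% → Regimen X
Stage III: Protocol Beta 8/24 = 33.3%, Regimen X 11/27 = 40.7% → Regimen X
Overall: Protocol Beta 57/112 = 50.9%, Regimen X 71/130 = 54.6% → Regimen X
Regimen X wins overall and in every disease group — no reversal.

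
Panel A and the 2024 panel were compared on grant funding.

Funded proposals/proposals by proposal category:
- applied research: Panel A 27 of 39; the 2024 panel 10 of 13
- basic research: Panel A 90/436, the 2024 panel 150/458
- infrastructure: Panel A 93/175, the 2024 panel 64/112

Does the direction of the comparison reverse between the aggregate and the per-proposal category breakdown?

No

Applied research: Panel A 27/39 = 69.2%, the 2024 panel 10/13 = 76.9% → the 2024 panel
Basic research: Panel A 90/436 = 20.6%, the 2024 panel 150/458 = 32.8% → the 2024 panel
Infrastructure: Panel A 93/175 = 53.1%, the 2024 panel 64/112 = 57.1% → the 2024 panel
Overall: Panel A 210/650 = 32.3%, the 2024 panel 224/583 = 38.4% → the 2024 panel
The 2024 panel wins overall and in every proposal group — no reversal.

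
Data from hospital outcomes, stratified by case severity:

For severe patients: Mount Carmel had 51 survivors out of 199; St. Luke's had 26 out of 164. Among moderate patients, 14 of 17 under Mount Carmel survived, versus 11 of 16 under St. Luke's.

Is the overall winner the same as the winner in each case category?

Yes

Severe: Mount Carmel 51/199 = 25.6%, St. Luke's 26/164 = 15.9% → Mount Carmel
Moderate: Mount Carmel 14/17 = 82.4%, St. Luke's 11/16 = 68.8% → Mount Carmel
Overall: Mount Carmel 65/216 = 30.1%, St. Luke's 37/180 = 20.6% → Mount Carmel
Mount Carmel wins overall and in every case group — no reversal.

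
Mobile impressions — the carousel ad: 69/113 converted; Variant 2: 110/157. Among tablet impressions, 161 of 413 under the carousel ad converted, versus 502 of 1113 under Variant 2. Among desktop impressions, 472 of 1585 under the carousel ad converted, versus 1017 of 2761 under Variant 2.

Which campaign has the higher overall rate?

Variant 2

Mobile: the carousel ad 69/113 = 61.1%, Variant 2 110/157 = 70.1% → Variant 2
Tablet: the carousel ad 161/413 = 39.0%, Variant 2 502/1113 = 45.1% → Variant 2
Desktop: the carousel ad 472/1585 = 29.8%, Variant 2 1017/2761 = 36.8% → Variant 2
Overall: the carousel ad 702/2111 = 33.3%, Variant 2 1629/4031 = 40.4% → Variant 2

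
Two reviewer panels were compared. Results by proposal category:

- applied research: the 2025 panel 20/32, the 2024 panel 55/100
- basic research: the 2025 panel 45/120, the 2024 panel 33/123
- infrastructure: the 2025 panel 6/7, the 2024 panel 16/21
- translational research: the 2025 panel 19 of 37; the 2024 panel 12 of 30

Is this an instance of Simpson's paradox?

Applied research: the 2025 panel 20/32 = 62.5%, the 2024 panel 55/100 = 55.0% → the 2025 panel
Basic research: the 2025 panel 45/120 = 37.5%, the 2024 panel 33/123 = 26.8% → the 2025 panel
Infrastructure: the 2025 panel 6/7 = 85.7%, the 2024 panel 16/21 = 76.2% → the 2025 panel
Translational research: the 2025 panel 19/37 = 51.4%, the 2024 panel 12/30 = 40.0% → the 2025 panel
Overall: the 2025 panel 90/196 = 45.9%, the 2024 panel 116/274 = 42.3% → the 2025 panel
The 2025 panel wins overall and in every proposal group — no reversal.

No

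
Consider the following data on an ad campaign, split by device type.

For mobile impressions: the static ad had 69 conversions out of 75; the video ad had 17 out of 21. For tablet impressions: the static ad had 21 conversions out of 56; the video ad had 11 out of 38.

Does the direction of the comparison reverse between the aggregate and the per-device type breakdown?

Mobile: the static ad 69/75 = 92.0%, the video ad 17/21 = 81.0% → the static ad
Tablet: the static ad 21/56 = 37.5%, the video ad 11/38 = 28.9% → the static ad
Overall: the static ad 90/131 = 68.7%, the video ad 28/59 = 47.5% → the static ad
The static ad wins overall and in every device group — no reversal.

No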